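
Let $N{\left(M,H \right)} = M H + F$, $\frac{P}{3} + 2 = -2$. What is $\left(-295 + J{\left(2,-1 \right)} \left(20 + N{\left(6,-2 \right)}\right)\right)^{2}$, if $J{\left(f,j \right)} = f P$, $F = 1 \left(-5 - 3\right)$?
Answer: $87025$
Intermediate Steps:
$P = -12$ ($P = -6 + 3 \left(-2\right) = -6 - 6 = -12$)
$F = -8$ ($F = 1 \left(-8\right) = -8$)
$N{\left(M,H \right)} = -8 + H M$ ($N{\left(M,H \right)} = M H - 8 = H M - 8 = -8 + H M$)
$J{\left(f,j \right)} = - 12 f$ ($J{\left(f,j \right)} = f \left(-12\right) = - 12 f$)
$\left(-295 + J{\left(2,-1 \right)} \left(20 + N{\left(6,-2 \right)}\right)\right)^{2} = \left(-295 + \left(-12\right) 2 \left(20 - 20\right)\right)^{2} = \left(-295 - 24 \left(20 - 20\right)\right)^{2} = \left(-295 - 0\right)^{2} = \left(-295 + 0\right)^{2} = \left(-295\right)^{2} = 87025$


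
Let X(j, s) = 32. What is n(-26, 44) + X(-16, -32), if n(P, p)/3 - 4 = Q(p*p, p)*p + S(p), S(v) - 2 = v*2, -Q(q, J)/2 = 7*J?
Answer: -80998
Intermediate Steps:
Q(q, J) = -14*J
S(v) = 2 + 2*v (S(v) = 2 + v*2 = 2 + 2*v)
n(P, p) = 18 - 42*p² + 6*p (n(P, p) = 12 + 3*((-14*p)*p + (2 + 2*p)) = 12 + 3*(-14*p² + (2 + 2*p)) = 12 + 3*(2 - 14*p² + 2*p) = 12 + (6 - 42*p² + 6*p) = 18 - 42*p² + 6*p)
n(-26, 44) + X(-16, -32) = (18 - 42*44² + 6*44) + 32 = (18 - 42*1936 + 264) + 32 = (18 - 81312 + 264) + 32 = -81030 + 32 = -80998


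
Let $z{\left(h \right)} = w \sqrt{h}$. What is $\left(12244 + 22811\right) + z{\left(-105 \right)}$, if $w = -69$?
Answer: $35055 - 69 i \sqrt{105} \approx 35055.0 - 707.04 i$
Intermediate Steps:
$z{\left(h \right)} = - 69 \sqrt{h}$
$\left(12244 + 22811\right) + z{\left(-105 \right)} = \left(12244 + 22811\right) - 69 \sqrt{-105} = 35055 - 69 i \sqrt{105}$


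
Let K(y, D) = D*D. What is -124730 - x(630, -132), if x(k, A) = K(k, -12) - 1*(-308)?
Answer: -125182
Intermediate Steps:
K(y, D) = D**2
x(k, A) = 452 (x(k, A) = (-12)**2 - 1*(-308) = 144 + 308 = 452)
-124730 - x(630, -132) = -124730 - 1*452 = -124730 - 452 = -125182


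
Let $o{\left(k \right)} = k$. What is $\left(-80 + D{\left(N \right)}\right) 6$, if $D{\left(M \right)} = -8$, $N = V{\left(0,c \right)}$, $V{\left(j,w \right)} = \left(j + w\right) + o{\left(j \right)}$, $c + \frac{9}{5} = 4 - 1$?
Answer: $-528$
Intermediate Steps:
$c = \frac{6}{5}$ ($c = - \frac{9}{5} + \left(4 - 1\right) = - \frac{9}{5} + 3 = \frac{6}{5} \approx 1.2$)
$V{\left(j,w \right)} = w + 2 j$ ($V{\left(j,w \right)} = \left(j + w\right) + j = w + 2 j$)
$N = \frac{6}{5}$ ($N = \frac{6}{5} + 2 \cdot 0 = \frac{6}{5} + 0 = \frac{6}{5} \approx 1.2$)
$\left(-80 + D{\left(N \right)}\right) 6 = \left(-80 - 8\right) 6 = \left(-88\right) 6 = -528$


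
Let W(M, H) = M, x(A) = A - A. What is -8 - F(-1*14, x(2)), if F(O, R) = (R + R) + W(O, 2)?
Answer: 6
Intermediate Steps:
x(A) = 0
F(O, R) = O + 2*R (F(O, R) = (R + R) + O = 2*R + O = O + 2*R)
-8 - F(-1*14, x(2)) = -8 - (-1*14 + 2*0) = -8 - (-14 + 0) = -8 - 1*(-14) = -8 + 14 = 6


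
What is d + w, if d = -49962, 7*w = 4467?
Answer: -345267/7 ≈ -49324.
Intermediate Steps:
w = 4467/7 (w = (⅐)*4467 = 4467/7 ≈ 638.14)
d + w = -49962 + 4467/7 = -345267/7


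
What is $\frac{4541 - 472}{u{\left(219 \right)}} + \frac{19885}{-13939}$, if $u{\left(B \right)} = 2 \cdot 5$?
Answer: $\frac{56518941}{139390} \approx 405.47$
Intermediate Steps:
$u{\left(B \right)} = 10$
$\frac{4541 - 472}{u{\left(219 \right)}} + \frac{19885}{-13939} = \frac{4541 - 472}{10} + \frac{19885}{-13939} = \left(4541 - 472\right) \frac{1}{10} + 19885 \left(- \frac{1}{13939}\right) = 4069 \cdot \frac{1}{10} - \frac{19885}{13939} = \frac{4069}{10} - \frac{19885}{13939} = \frac{56518941}{139390}$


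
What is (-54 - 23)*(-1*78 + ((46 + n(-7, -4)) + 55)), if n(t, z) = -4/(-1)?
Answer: -2079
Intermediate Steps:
n(t, z) = 4 (n(t, z) = -4*(-1) = 4)
(-54 - 23)*(-1*78 + ((46 + n(-7, -4)) + 55)) = (-54 - 23)*(-1*78 + ((46 + 4) + 55)) = -77*(-78 + (50 + 55)) = -77*(-78 + 105) = -77*27 = -2079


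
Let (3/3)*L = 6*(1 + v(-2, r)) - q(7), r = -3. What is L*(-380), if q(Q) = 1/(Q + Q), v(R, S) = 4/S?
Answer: 5510/7 ≈ 787.14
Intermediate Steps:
q(Q) = 1/(2*Q)
L = -29/14 (L = 6*(1 + 4/(-3)) - 1/(2*7) = 6*(1 + 4*(-1/3)) - 1/(2*7) = 6*(1 - 4/3) - 1*1/14 = 6*(-1/3) - 1/14 = -2 - 1/14 = -29/14 ≈ -2.0714)
L*(-380) = -29/14*(-380) = 5510/7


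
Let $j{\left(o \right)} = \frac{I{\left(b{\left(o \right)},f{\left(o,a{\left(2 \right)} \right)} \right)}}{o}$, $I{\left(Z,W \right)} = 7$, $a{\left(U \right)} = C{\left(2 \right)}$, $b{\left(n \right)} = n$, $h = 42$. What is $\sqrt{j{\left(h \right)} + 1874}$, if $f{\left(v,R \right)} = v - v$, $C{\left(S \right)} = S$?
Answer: $\frac{\sqrt{67470}}{6} \approx 43.292$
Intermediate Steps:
$a{\left(U \right)} = 2$
$f{\left(v,R \right)} = 0$
$j{\left(o \right)} = \frac{7}{o}$
$\sqrt{j{\left(h \right)} + 1874} = \sqrt{\frac{7}{42} + 1874} = \sqrt{7 \cdot \frac{1}{42} + 1874} = \sqrt{\frac{1}{6} + 1874} = \sqrt{\frac{11245}{6}} = \frac{\sqrt{67470}}{6}$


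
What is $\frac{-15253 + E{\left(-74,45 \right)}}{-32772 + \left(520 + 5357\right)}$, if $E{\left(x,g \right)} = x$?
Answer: $\frac{5109}{8965} \approx 0.56988$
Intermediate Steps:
$\frac{-15253 + E{\left(-74,45 \right)}}{-32772 + \left(520 + 5357\right)} = \frac{-15253 - 74}{-32772 + \left(520 + 5357\right)} = - \frac{15327}{-32772 + 5877} = - \frac{15327}{-26895} = \left(-15327\right) \left(- \frac{1}{26895}\right) = \frac{5109}{8965}$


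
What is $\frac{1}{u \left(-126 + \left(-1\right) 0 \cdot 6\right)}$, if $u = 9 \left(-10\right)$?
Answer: $\frac{1}{11340} \approx 8.8183 \cdot 10^{-5}$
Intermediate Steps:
$u = -90$
$\frac{1}{u \left(-126 + \left(-1\right) 0 \cdot 6\right)} = \frac{1}{\left(-90\right) \left(-126 + \left(-1\right) 0 \cdot 6\right)} = \frac{1}{\left(-90\right) \left(-126 + 0 \cdot 6\right)} = \frac{1}{\left(-90\right) \left(-126 + 0\right)} = \frac{1}{\left(-90\right) \left(-126\right)} = \frac{1}{11340}$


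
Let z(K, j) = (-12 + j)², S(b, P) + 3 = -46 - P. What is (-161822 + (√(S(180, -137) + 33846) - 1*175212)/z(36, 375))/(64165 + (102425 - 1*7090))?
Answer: -236925537/233523950 + 19*√94/21017155500 ≈ -1.0146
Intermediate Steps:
S(b, P) = -49 - P (S(b, P) = -3 + (-46 - P) = -49 - P)
(-161822 + (√(S(180, -137) + 33846) - 1*175212)/z(36, 375))/(64165 + (102425 - 1*7090)) = (-161822 + (√((-49 - 1*(-137)) + 33846) - 1*175212)/((-12 + 375)²))/(64165 + (102425 - 1*7090)) = (-161822 + (√((-49 + 137) + 33846) - 175212)/(363²))/(64165 + (102425 - 7090)) = (-161822 + (√(88 + 33846) - 175212)/131769)/(64165 + 95335) = (-161822 + (√33934 - 175212)*(1/131769))/159500 = (-161822 + (19*√94 - 175212)*(1/131769))*(1/159500) = (-161822 + (-175212 + 19*√94)*(1/131769))*(1/159500) = (-161822 + (-19468/14641 + 19*√94/131769))*(1/159500) = (-2369255370/14641 + 19*√94/131769)*(1/159500) = -236925537/233523950 + 19*√94/21017155500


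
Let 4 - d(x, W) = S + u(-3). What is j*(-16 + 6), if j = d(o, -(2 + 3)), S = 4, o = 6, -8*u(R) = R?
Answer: 15/4 ≈ 3.7500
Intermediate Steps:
u(R) = -R/8
d(x, W) = -3/8 (d(x, W) = 4 - (4 - 1/8*(-3)) = 4 - (4 + 3/8) = 4 - 1*35/8 = 4 - 35/8 = -3/8)
j = -3/8 ≈ -0.37500
j*(-16 + 6) = -3*(-16 + 6)/8 = -3/8*(-10) = 15/4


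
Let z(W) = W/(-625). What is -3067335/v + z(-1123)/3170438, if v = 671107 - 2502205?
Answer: 506499934002442/302363681298125 ≈ 1.6751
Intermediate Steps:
v = -1831098
z(W) = -W/625 (z(W) = W*(-1/625) = -W/625)
-3067335/v + z(-1123)/3170438 = -3067335/(-1831098) - 1/625*(-1123)/3170438 = -3067335*(-1/1831098) + (1123/625)*(1/3170438) = 1022445/610366 + 1123/1981523750 = 506499934002442/302363681298125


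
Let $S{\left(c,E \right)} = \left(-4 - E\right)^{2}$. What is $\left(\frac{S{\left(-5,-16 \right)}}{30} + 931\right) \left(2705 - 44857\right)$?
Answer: $- \frac{197229208}{5} \approx -3.9446 \cdot 10^{7}$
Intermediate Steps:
$\left(\frac{S{\left(-5,-16 \right)}}{30} + 931\right) \left(2705 - 44857\right) = \left(\frac{\left(4 - 16\right)^{2}}{30} + 931\right) \left(2705 - 44857\right) = \left(\left(-12\right)^{2} \cdot \frac{1}{30} + 931\right) \left(-42152\right) = \left(144 \cdot \frac{1}{30} + 931\right) \left(-42152\right) = \left(\frac{24}{5} + 931\right) \left(-42152\right) = \frac{4679}{5} \left(-42152\right) = - \frac{197229208}{5}$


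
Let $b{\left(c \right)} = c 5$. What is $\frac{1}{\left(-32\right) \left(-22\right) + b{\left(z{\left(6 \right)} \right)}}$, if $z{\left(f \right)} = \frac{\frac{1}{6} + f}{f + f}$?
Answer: $\frac{72}{50873} \approx 0.0014153$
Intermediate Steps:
$z{\left(f \right)} = \frac{\frac{1}{6} + f}{2 f}$
$b{\left(c \right)} = 5 c$
$\frac{1}{\left(-32\right) \left(-22\right) + b{\left(z{\left(6 \right)} \right)}} = \frac{1}{\left(-32\right) \left(-22\right) + 5 \frac{1 + 6 \cdot 6}{12 \cdot 6}} = \frac{1}{704 + 5 \cdot \frac{1}{12} \cdot \frac{1}{6} \left(1 + 36\right)} = \frac{1}{704 + 5 \cdot \frac{1}{12} \cdot \frac{1}{6} \cdot 37} = \frac{1}{704 + 5 \cdot \frac{37}{72}} = \frac{1}{704 + \frac{185}{72}} = \frac{1}{\frac{50873}{72}} = \frac{72}{50873}$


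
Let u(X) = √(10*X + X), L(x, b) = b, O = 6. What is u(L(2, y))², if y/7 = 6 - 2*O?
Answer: -462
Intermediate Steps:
y = -42 (y = 7*(6 - 2*6) = 7*(6 - 12) = 7*(-6) = -42)
u(X) = √11*√X (u(X) = √(11*X) = √11*√X)
u(L(2, y))² = (√11*√(-42))² = (√11*(I*√42))² = (I*√462)² = -462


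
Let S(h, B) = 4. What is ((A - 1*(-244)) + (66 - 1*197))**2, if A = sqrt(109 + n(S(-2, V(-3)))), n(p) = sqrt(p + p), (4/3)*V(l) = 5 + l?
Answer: (113 + sqrt(109 + 2*sqrt(2)))**2 ≈ 15271.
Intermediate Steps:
V(l) = 15/4 + 3*l/4 (V(l) = 3*(5 + l)/4 = 15/4 + 3*l/4)
n(p) = sqrt(2)*sqrt(p) (n(p) = sqrt(2*p) = sqrt(2)*sqrt(p))
A = sqrt(109 + 2*sqrt(2)) (A = sqrt(109 + sqrt(2)*sqrt(4)) = sqrt(109 + sqrt(2)*2) = sqrt(109 + 2*sqrt(2)) ≈ 10.575)
((A - 1*(-244)) + (66 - 1*197))**2 = ((sqrt(109 + 2*sqrt(2)) - 1*(-244)) + (66 - 1*197))**2 = ((sqrt(109 + 2*sqrt(2)) + 244) + (66 - 197))**2 = ((244 + sqrt(109 + 2*sqrt(2))) - 131)**2 = (113 + sqrt(109 + 2*sqrt(2)))**2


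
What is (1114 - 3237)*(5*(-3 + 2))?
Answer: 10615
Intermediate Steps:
(1114 - 3237)*(5*(-3 + 2)) = -10615*(-1) = -2123*(-5) = 10615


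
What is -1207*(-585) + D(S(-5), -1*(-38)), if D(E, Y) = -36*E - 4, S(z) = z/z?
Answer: 706055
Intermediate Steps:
S(z) = 1
D(E, Y) = -4 - 36*E
-1207*(-585) + D(S(-5), -1*(-38)) = -1207*(-585) + (-4 - 36*1) = 706095 + (-4 - 36) = 706095 - 40 = 706055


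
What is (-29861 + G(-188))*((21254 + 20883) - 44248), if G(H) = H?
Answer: 63433439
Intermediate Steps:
(-29861 + G(-188))*((21254 + 20883) - 44248) = (-29861 - 188)*((21254 + 20883) - 44248) = -30049*(42137 - 44248) = -30049*(-2111) = 63433439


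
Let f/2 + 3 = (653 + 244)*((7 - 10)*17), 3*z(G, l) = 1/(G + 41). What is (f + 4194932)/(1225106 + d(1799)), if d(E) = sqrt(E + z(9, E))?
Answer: 754070874568800/225132706415549 - 20517160*sqrt(1619106)/225132706415549 ≈ 3.3493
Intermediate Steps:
z(G, l) = 1/(3*(41 + G)) (z(G, l) = 1/(3*(G + 41)) = 1/(3*(41 + G)))
f = -91500 (f = -6 + 2*((653 + 244)*((7 - 10)*17)) = -6 + 2*(897*(-3*17)) = -6 + 2*(897*(-51)) = -6 + 2*(-45747) = -6 - 91494 = -91500)
d(E) = sqrt(1/150 + E) (d(E) = sqrt(E + 1/(3*(41 + 9))) = sqrt(E + (1/3)/50) = sqrt(E + (1/3)*(1/50)) = sqrt(E + 1/150) = sqrt(1/150 + E))
(f + 4194932)/(1225106 + d(1799)) = (-91500 + 4194932)/(1225106 + sqrt(6 + 900*1799)/30) = 4103432/(1225106 + sqrt(6 + 1619100)/30) = 4103432/(1225106 + sqrt(1619106)/30)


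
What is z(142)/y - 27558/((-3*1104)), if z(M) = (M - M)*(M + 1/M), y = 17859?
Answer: 1531/184 ≈ 8.3206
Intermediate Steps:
z(M) = 0 (z(M) = 0*(M + 1/M) = 0)
z(142)/y - 27558/((-3*1104)) = 0/17859 - 27558/((-3*1104)) = 0*(1/17859) - 27558/(-3312) = 0 - 27558*(-1/3312) = 0 + 1531/184 = 1531/184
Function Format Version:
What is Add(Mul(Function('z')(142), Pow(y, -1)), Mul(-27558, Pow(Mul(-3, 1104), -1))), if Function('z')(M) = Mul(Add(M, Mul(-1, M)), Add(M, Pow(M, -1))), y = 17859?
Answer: Rational(1531, 184) ≈ 8.3206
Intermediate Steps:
Function('z')(M) = 0 (Function('z')(M) = Mul(0, Add(M, Pow(M, -1))) = 0)
Add(Mul(Function('z')(142), Pow(y, -1)), Mul(-27558, Pow(Mul(-3, 1104), -1))) = Add(Mul(0, Pow(17859, -1)), Mul(-27558, Pow(Mul(-3, 1104), -1))) = Add(Mul(0, Rational(1, 17859)), Mul(-27558, Pow(-3312, -1))) = Add(0, Mul(-27558, Rational(-1, 3312))) = Add(0, Rational(1531, 184)) = Rational(1531, 184)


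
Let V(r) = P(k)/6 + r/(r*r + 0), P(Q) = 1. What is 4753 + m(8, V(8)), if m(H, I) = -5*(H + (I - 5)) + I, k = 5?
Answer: 28421/6 ≈ 4736.8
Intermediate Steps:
V(r) = 1/6 + 1/r (V(r) = 1/6 + r/(r*r + 0) = 1*(1/6) + r/(r**2 + 0) = 1/6 + r/(r**2) = 1/6 + r/r**2 = 1/6 + 1/r)
m(H, I) = 25 - 5*H - 4*I (m(H, I) = -5*(H + (-5 + I)) + I = -5*(-5 + H + I) + I = (25 - 5*H - 5*I) + I = 25 - 5*H - 4*I)
4753 + m(8, V(8)) = 4753 + (25 - 5*8 - 2*(6 + 8)/(3*8)) = 4753 + (25 - 40 - 2*14/(3*8)) = 4753 + (25 - 40 - 4*7/24) = 4753 + (25 - 40 - 7/6) = 4753 - 97/6 = 28421/6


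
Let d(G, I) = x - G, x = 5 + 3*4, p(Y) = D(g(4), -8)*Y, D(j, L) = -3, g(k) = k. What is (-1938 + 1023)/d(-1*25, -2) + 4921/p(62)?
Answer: -31406/651 ≈ -48.243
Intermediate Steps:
p(Y) = -3*Y
x = 17 (x = 5 + 12 = 17)
d(G, I) = 17 - G
(-1938 + 1023)/d(-1*25, -2) + 4921/p(62) = (-1938 + 1023)/(17 - (-1)*25) + 4921/((-3*62)) = -915/(17 - 1*(-25)) + 4921/(-186) = -915/(17 + 25) + 4921*(-1/186) = -915/42 - 4921/186 = -915*1/42 - 4921/186 = -305/14 - 4921/186 = -31406/651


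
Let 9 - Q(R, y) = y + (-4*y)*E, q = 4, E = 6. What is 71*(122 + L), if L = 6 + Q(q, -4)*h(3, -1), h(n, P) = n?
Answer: -8591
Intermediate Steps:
Q(R, y) = 9 + 23*y (Q(R, y) = 9 - (y - 4*y*6) = 9 - (y - 24*y) = 9 - (-23)*y = 9 + 23*y)
L = -243 (L = 6 + (9 + 23*(-4))*3 = 6 + (9 - 92)*3 = 6 - 83*3 = 6 - 249 = -243)
71*(122 + L) = 71*(122 - 243) = 71*(-121) = -8591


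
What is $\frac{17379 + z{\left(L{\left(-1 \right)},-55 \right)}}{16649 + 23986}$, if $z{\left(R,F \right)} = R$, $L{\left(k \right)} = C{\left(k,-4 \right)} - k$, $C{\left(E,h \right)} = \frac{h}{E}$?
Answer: $\frac{17384}{40635} \approx 0.42781$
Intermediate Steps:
$L{\left(k \right)} = - k - \frac{4}{k}$ ($L{\left(k \right)} = - \frac{4}{k} - k = - k - \frac{4}{k}$)
$\frac{17379 + z{\left(L{\left(-1 \right)},-55 \right)}}{16649 + 23986} = \frac{17379 - \left(-1 + \frac{4}{-1}\right)}{16649 + 23986} = \frac{17379 + \left(1 - -4\right)}{40635} = \left(17379 + \left(1 + 4\right)\right) \frac{1}{40635} = \left(17379 + 5\right) \frac{1}{40635} = 17384 \cdot \frac{1}{40635} = \frac{17384}{40635}$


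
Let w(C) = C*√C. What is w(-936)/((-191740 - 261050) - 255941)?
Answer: 5616*I*√26/708731 ≈ 0.040405*I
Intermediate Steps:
w(C) = C^(3/2)
w(-936)/((-191740 - 261050) - 255941) = (-936)^(3/2)/((-191740 - 261050) - 255941) = (-5616*I*√26)/(-452790 - 255941) = -5616*I*√26/(-708731) = -5616*I*√26*(-1/708731) = 5616*I*√26/708731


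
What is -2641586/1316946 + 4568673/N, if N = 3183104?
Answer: -1195873665143/2095988040192 ≈ -0.57055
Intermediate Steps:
-2641586/1316946 + 4568673/N = -2641586/1316946 + 4568673/3183104 = -2641586*1/1316946 + 4568673*(1/3183104) = -1320793/658473 + 4568673/3183104 = -1195873665143/2095988040192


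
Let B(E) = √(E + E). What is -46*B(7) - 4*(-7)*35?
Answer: 980 - 46*√14 ≈ 807.88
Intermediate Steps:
B(E) = √2*√E (B(E) = √(2*E) = √2*√E)
-46*B(7) - 4*(-7)*35 = -46*√2*√7 - 4*(-7)*35 = -46*√14 - (-28)*35 = -46*√14 - 1*(-980) = -46*√14 + 980 = 980 - 46*√14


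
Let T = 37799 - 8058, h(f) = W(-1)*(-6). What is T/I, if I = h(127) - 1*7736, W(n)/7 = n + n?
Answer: -29741/7652 ≈ -3.8867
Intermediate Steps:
W(n) = 14*n (W(n) = 7*(n + n) = 7*(2*n) = 14*n)
h(f) = 84 (h(f) = (14*(-1))*(-6) = -14*(-6) = 84)
I = -7652 (I = 84 - 1*7736 = 84 - 7736 = -7652)
T = 29741
T/I = 29741/(-7652) = 29741*(-1/7652) = -29741/7652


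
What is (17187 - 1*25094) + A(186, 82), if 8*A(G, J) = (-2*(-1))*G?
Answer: -15721/2 ≈ -7860.5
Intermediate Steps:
A(G, J) = G/4 (A(G, J) = ((-2*(-1))*G)/8 = (2*G)/8 = G/4)
(17187 - 1*25094) + A(186, 82) = (17187 - 1*25094) + (1/4)*186 = (17187 - 25094) + 93/2 = -7907 + 93/2 = -15721/2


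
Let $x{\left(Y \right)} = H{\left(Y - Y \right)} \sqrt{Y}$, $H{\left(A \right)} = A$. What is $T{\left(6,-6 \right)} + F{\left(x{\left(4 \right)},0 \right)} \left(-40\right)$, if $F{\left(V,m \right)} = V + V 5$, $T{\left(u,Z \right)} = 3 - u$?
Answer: $-3$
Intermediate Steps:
$x{\left(Y \right)} = 0$ ($x{\left(Y \right)} = \left(Y - Y\right) \sqrt{Y} = 0 \sqrt{Y} = 0$)
$F{\left(V,m \right)} = 6 V$ ($F{\left(V,m \right)} = V + 5 V = 6 V$)
$T{\left(6,-6 \right)} + F{\left(x{\left(4 \right)},0 \right)} \left(-40\right) = \left(3 - 6\right) + 6 \cdot 0 \left(-40\right) = \left(3 - 6\right) + 0 \left(-40\right) = -3 + 0 = -3$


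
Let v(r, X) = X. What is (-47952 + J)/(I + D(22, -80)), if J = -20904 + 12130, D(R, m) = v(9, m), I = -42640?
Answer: 28363/21360 ≈ 1.3279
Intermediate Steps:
D(R, m) = m
J = -8774
(-47952 + J)/(I + D(22, -80)) = (-47952 - 8774)/(-42640 - 80) = -56726/(-42720) = -56726*(-1/42720) = 28363/21360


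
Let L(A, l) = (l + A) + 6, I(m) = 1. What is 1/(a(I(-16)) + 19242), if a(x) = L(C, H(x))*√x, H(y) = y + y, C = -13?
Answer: 1/19237 ≈ 5.1983e-5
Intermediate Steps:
H(y) = 2*y
L(A, l) = 6 + A + l (L(A, l) = (A + l) + 6 = 6 + A + l)
a(x) = √x*(-7 + 2*x) (a(x) = (6 - 13 + 2*x)*√x = (-7 + 2*x)*√x = √x*(-7 + 2*x))
1/(a(I(-16)) + 19242) = 1/(√1*(-7 + 2*1) + 19242) = 1/(1*(-7 + 2) + 19242) = 1/(1*(-5) + 19242) = 1/(-5 + 19242) = 1/19237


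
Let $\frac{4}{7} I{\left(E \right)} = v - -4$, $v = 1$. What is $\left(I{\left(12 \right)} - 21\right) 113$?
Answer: $- \frac{5537}{4} \approx -1384.3$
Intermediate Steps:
$I{\left(E \right)} = \frac{35}{4}$ ($I{\left(E \right)} = \frac{7 \left(1 - -4\right)}{4} = \frac{7 \left(1 + 4\right)}{4} = \frac{7}{4} \cdot 5 = \frac{35}{4}$)
$\left(I{\left(12 \right)} - 21\right) 113 = \left(\frac{35}{4} - 21\right) 113 = \left(- \frac{49}{4}\right) 113 = - \frac{5537}{4}$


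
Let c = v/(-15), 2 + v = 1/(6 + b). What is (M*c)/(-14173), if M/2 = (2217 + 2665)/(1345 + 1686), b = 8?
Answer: -43938/1503542705 ≈ -2.9223e-5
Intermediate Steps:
M = 9764/3031 (M = 2*((2217 + 2665)/(1345 + 1686)) = 2*(4882/3031) = 9764/3031 ≈ 3.2214)
v = -27/14 (v = -2 + 1/(6 + 8) = -2 + 1/14 = -27/14 ≈ -1.9286)
c = 9/70 (c = -27/14/(-15) = -27/14*(-1/15) = 9/70 ≈ 0.12857)
(M*c)/(-14173) = ((9764/3031)*(9/70))/(-14173) = (43938/106085)*(-1/14173) = -43938/1503542705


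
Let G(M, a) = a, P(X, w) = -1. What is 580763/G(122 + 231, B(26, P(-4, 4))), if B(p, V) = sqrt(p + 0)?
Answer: 580763*sqrt(26)/26 ≈ 1.1390e+5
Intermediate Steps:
B(p, V) = sqrt(p)
580763/G(122 + 231, B(26, P(-4, 4))) = 580763/(sqrt(26)) = 580763*(sqrt(26)/26) = 580763*sqrt(26)/26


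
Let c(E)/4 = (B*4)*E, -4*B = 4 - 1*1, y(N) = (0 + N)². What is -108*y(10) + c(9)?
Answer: -10908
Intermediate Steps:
y(N) = N²
B = -¾ (B = -(4 - 1*1)/4 = -(4 - 1)/4 = -¼*3 = -¾ ≈ -0.75000)
c(E) = -12*E (c(E) = 4*((-¾*4)*E) = 4*(-3*E) = -12*E)
-108*y(10) + c(9) = -108*10² - 12*9 = -108*100 - 108 = -10800 - 108 = -10908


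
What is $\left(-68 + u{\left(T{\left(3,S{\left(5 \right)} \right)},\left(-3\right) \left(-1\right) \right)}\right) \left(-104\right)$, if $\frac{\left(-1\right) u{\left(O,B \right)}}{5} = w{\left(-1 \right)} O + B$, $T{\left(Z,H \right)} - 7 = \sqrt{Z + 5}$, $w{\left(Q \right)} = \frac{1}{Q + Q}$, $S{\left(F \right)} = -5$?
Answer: $6812 - 520 \sqrt{2} \approx 6076.6$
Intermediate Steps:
$w{\left(Q \right)} = \frac{1}{2 Q}$
$T{\left(Z,H \right)} = 7 + \sqrt{5 + Z}$ ($T{\left(Z,H \right)} = 7 + \sqrt{Z + 5} = 7 + \sqrt{5 + Z}$)
$u{\left(O,B \right)} = - 5 B + \frac{5 O}{2}$ ($u{\left(O,B \right)} = - 5 \left(\frac{1}{2 \left(-1\right)} O + B\right) = - 5 \left(\frac{1}{2} \left(-1\right) O + B\right) = - 5 \left(- \frac{O}{2} + B\right) = - 5 \left(B - \frac{O}{2}\right) = - 5 B + \frac{5 O}{2}$)
$\left(-68 + u{\left(T{\left(3,S{\left(5 \right)} \right)},\left(-3\right) \left(-1\right) \right)}\right) \left(-104\right) = \left(-68 - \left(- \frac{5 \left(7 + \sqrt{5 + 3}\right)}{2} + 5 \left(-3\right) \left(-1\right)\right)\right) \left(-104\right) = \left(-68 + \left(\left(-5\right) 3 + \frac{5 \left(7 + \sqrt{8}\right)}{2}\right)\right) \left(-104\right) = \left(-68 - \left(15 - \frac{5 \left(7 + 2 \sqrt{2}\right)}{2}\right)\right) \left(-104\right) = \left(-68 - \left(- \frac{5}{2} - 5 \sqrt{2}\right)\right) \left(-104\right) = \left(-68 + \left(\frac{5}{2} + 5 \sqrt{2}\right)\right) \left(-104\right) = \left(- \frac{131}{2} + 5 \sqrt{2}\right) \left(-104\right) = 6812 - 520 \sqrt{2}$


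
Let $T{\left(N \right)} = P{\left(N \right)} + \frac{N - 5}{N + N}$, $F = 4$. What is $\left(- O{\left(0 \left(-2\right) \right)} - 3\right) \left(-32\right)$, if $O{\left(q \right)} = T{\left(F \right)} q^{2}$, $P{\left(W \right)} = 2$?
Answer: $96$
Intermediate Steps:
$T{\left(N \right)} = 2 + \frac{-5 + N}{2 N}$ ($T{\left(N \right)} = 2 + \frac{N - 5}{N + N} = 2 + \frac{-5 + N}{2 N}$)
$O{\left(q \right)} = \frac{15 q^{2}}{8}$ ($O{\left(q \right)} = \frac{5 \left(-1 + 4\right)}{2 \cdot 4} q^{2} = \frac{5}{2} \cdot \frac{1}{4} \cdot 3 q^{2} = \frac{15 q^{2}}{8}$)
$\left(- O{\left(0 \left(-2\right) \right)} - 3\right) \left(-32\right) = \left(- \frac{15 \left(0 \left(-2\right)\right)^{2}}{8} - 3\right) \left(-32\right) = \left(- \frac{15 \cdot 0^{2}}{8} - 3\right) \left(-32\right) = \left(- \frac{15 \cdot 0}{8} - 3\right) \left(-32\right) = \left(\left(-1\right) 0 - 3\right) \left(-32\right) = \left(0 - 3\right) \left(-32\right) = \left(-3\right) \left(-32\right) = 96$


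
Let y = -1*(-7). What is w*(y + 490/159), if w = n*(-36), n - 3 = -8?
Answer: 96180/53 ≈ 1814.7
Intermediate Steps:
n = -5 (n = 3 - 8 = -5)
y = 7
w = 180 (w = -5*(-36) = 180)
w*(y + 490/159) = 180*(7 + 490/159) = 180*(1603/159) = 96180/53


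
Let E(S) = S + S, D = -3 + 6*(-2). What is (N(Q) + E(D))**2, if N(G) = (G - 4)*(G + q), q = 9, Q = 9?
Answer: 3600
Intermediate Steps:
D = -15 (D = -3 - 12 = -15)
E(S) = 2*S
N(G) = (-4 + G)*(9 + G) (N(G) = (G - 4)*(G + 9) = (-4 + G)*(9 + G))
(N(Q) + E(D))**2 = ((-36 + 9**2 + 5*9) + 2*(-15))**2 = ((-36 + 81 + 45) - 30)**2 = (90 - 30)**2 = 60**2 = 3600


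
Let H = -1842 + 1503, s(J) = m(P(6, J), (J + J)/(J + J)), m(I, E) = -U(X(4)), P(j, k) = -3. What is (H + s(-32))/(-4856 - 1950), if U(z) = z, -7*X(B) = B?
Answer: 2369/47642 ≈ 0.049725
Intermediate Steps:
X(B) = -B/7
m(I, E) = 4/7 (m(I, E) = -(-1)*4/7 = -1*(-4/7) = 4/7)
s(J) = 4/7
H = -339
(H + s(-32))/(-4856 - 1950) = (-339 + 4/7)/(-4856 - 1950) = -2369/7/(-6806) = -2369/7*(-1/6806) = 2369/47642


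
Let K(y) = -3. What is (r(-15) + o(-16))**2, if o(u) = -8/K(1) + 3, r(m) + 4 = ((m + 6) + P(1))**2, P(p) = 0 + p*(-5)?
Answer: 351649/9 ≈ 39072.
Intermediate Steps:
P(p) = -5*p (P(p) = 0 - 5*p = -5*p)
r(m) = -4 + (1 + m)**2 (r(m) = -4 + ((m + 6) - 5*1)**2 = -4 + ((6 + m) - 5)**2 = -4 + (1 + m)**2)
o(u) = 17/3 (o(u) = -8/(-3) + 3 = -8*(-1/3) + 3 = 8/3 + 3 = 17/3)
(r(-15) + o(-16))**2 = ((-4 + (1 - 15)**2) + 17/3)**2 = ((-4 + (-14)**2) + 17/3)**2 = ((-4 + 196) + 17/3)**2 = (192 + 17/3)**2 = (593/3)**2 = 351649/9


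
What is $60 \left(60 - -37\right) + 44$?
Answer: $5864$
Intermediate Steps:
$60 \left(60 - -37\right) + 44 = 60 \left(60 + 37\right) + 44 = 60 \cdot 97 + 44 = 5820 + 44 = 5864$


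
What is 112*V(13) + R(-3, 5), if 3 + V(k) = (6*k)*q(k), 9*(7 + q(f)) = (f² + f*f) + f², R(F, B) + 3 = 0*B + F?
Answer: 430634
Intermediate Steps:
R(F, B) = -3 + F (R(F, B) = -3 + (0*B + F) = -3 + (0 + F) = -3 + F)
q(f) = -7 + f²/3 (q(f) = -7 + ((f² + f*f) + f²)/9 = -7 + ((f² + f²) + f²)/9 = -7 + (2*f² + f²)/9 = -7 + (3*f²)/9 = -7 + f²/3)
V(k) = -3 + 6*k*(-7 + k²/3) (V(k) = -3 + (6*k)*(-7 + k²/3) = -3 + 6*k*(-7 + k²/3))
112*V(13) + R(-3, 5) = 112*(-3 + 2*13*(-21 + 13²)) + (-3 - 3) = 112*(-3 + 2*13*(-21 + 169)) - 6 = 112*(-3 + 2*13*148) - 6 = 112*(-3 + 3848) - 6 = 112*3845 - 6 = 430640 - 6 = 430634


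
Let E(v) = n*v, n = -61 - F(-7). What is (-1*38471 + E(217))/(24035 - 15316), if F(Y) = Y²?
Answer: -62341/8719 ≈ -7.1500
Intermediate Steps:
n = -110 (n = -61 - 1*(-7)² = -61 - 1*49 = -61 - 49 = -110)
E(v) = -110*v
(-1*38471 + E(217))/(24035 - 15316) = (-1*38471 - 110*217)/(24035 - 15316) = (-38471 - 23870)/8719 = -62341*1/8719 = -62341/8719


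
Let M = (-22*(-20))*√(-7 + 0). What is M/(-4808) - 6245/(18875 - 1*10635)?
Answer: -1249/1648 - 55*I*√7/601 ≈ -0.75789 - 0.24212*I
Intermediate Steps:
M = 440*I*√7 (M = 440*√(-7) = 440*(I*√7) = 440*I*√7 ≈ 1164.1*I)
M/(-4808) - 6245/(18875 - 1*10635) = (440*I*√7)/(-4808) - 6245/(18875 - 1*10635) = (440*I*√7)*(-1/4808) - 6245/(18875 - 10635) = -55*I*√7/601 - 6245/8240 = -55*I*√7/601 - 6245*1/8240 = -55*I*√7/601 - 1249/1648 = -1249/1648 - 55*I*√7/601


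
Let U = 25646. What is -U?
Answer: -25646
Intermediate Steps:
-U = -1*25646 = -25646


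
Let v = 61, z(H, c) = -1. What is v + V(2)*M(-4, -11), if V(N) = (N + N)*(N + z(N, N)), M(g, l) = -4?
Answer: 45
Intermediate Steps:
V(N) = 2*N*(-1 + N) (V(N) = (N + N)*(N - 1) = (2*N)*(-1 + N) = 2*N*(-1 + N))
v + V(2)*M(-4, -11) = 61 + (2*2*(-1 + 2))*(-4) = 61 + (2*2*1)*(-4) = 61 + 4*(-4) = 61 - 16 = 45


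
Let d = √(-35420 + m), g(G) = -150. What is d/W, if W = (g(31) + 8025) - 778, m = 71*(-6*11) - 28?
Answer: I*√40134/7097 ≈ 0.028228*I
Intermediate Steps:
m = -4714 (m = 71*(-66) - 28 = -4686 - 28 = -4714)
W = 7097 (W = (-150 + 8025) - 778 = 7875 - 778 = 7097)
d = I*√40134 (d = √(-35420 - 4714) = √(-40134) = I*√40134 ≈ 200.33*I)
d/W = (I*√40134)/7097 = (I*√40134)*(1/7097) = I*√40134/7097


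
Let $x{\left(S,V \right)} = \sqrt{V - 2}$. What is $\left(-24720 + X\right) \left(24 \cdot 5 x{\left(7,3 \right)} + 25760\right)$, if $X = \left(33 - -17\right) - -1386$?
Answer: $-602589920$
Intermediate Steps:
$x{\left(S,V \right)} = \sqrt{-2 + V}$
$X = 1436$ ($X = \left(33 + 17\right) + 1386 = 50 + 1386 = 1436$)
$\left(-24720 + X\right) \left(24 \cdot 5 x{\left(7,3 \right)} + 25760\right) = \left(-24720 + 1436\right) \left(24 \cdot 5 \sqrt{-2 + 3} + 25760\right) = - 23284 \left(120 \sqrt{1} + 25760\right) = - 23284 \left(120 \cdot 1 + 25760\right) = - 23284 \left(120 + 25760\right) = \left(-23284\right) 25880 = -602589920$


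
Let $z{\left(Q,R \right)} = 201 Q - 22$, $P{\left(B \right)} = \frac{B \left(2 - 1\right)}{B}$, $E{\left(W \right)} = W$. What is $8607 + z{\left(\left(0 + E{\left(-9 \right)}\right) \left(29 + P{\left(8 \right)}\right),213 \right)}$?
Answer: $-45685$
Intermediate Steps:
$P{\left(B \right)} = 1$ ($P{\left(B \right)} = \frac{B 1}{B} = \frac{B}{B} = 1$)
$z{\left(Q,R \right)} = -22 + 201 Q$
$8607 + z{\left(\left(0 + E{\left(-9 \right)}\right) \left(29 + P{\left(8 \right)}\right),213 \right)} = 8607 + \left(-22 + 201 \left(0 - 9\right) \left(29 + 1\right)\right) = 8607 + \left(-22 + 201 \left(\left(-9\right) 30\right)\right) = 8607 + \left(-22 + 201 \left(-270\right)\right) = 8607 - 54292 = -45685$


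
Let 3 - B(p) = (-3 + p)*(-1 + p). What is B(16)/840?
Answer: -8/35 ≈ -0.22857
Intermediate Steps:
B(p) = 3 - (-1 + p)*(-3 + p) (B(p) = 3 - (-3 + p)*(-1 + p) = 3 - (-1 + p)*(-3 + p))
B(16)/840 = (16*(4 - 1*16))/840 = (16*(4 - 16))*(1/840) = (16*(-12))*(1/840) = -192*1/840 = -8/35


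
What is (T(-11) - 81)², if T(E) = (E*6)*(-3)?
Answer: 13689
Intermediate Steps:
T(E) = -18*E (T(E) = (6*E)*(-3) = -18*E)
(T(-11) - 81)² = (-18*(-11) - 81)² = (198 - 81)² = 117² = 13689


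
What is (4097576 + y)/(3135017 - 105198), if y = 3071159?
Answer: 7168735/3029819 ≈ 2.3661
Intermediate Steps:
(4097576 + y)/(3135017 - 105198) = (4097576 + 3071159)/(3135017 - 105198) = 7168735/3029819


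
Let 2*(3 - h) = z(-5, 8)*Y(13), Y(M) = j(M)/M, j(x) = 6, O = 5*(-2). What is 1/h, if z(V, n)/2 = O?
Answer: 13/99 ≈ 0.13131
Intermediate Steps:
O = -10
z(V, n) = -20 (z(V, n) = 2*(-10) = -20)
Y(M) = 6/M
h = 99/13 (h = 3 - (-10)*6/13 = 3 - 1/2*(-120/13) = 3 + 60/13 = 99/13 ≈ 7.6154)
1/h = 1/(99/13) = 13/99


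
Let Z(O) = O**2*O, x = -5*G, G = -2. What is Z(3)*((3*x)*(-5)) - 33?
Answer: -4083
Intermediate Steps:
x = 10 (x = -5*(-2) = 10)
Z(O) = O**3
Z(3)*((3*x)*(-5)) - 33 = 3**3*((3*10)*(-5)) - 33 = 27*(30*(-5)) - 33 = 27*(-150) - 33 = -4050 - 33 = -4083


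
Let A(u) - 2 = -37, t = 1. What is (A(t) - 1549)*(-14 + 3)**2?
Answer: -191664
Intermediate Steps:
A(u) = -35 (A(u) = 2 - 37 = -35)
(A(t) - 1549)*(-14 + 3)**2 = (-35 - 1549)*(-14 + 3)**2 = -1584*(-11)**2 = -1584*121 = -191664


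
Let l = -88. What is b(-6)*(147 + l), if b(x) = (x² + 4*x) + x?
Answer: 354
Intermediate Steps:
b(x) = x² + 5*x
b(-6)*(147 + l) = (-6*(5 - 6))*(147 - 88) = -6*(-1)*59 = 6*59 = 354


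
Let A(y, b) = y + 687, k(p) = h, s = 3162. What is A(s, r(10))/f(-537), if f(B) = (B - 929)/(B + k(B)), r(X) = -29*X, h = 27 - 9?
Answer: 1997631/1466 ≈ 1362.6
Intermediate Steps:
h = 18
k(p) = 18
f(B) = (-929 + B)/(18 + B) (f(B) = (B - 929)/(B + 18) = (-929 + B)/(18 + B))
A(y, b) = 687 + y
A(s, r(10))/f(-537) = (687 + 3162)/(((-929 - 537)/(18 - 537))) = 3849/((-1466/(-519))) = 3849/((-1/519*(-1466))) = 3849/(1466/519) = 3849*(519/1466) = 1997631/1466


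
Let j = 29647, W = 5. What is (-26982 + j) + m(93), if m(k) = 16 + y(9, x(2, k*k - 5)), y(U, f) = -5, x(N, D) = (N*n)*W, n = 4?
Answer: 2676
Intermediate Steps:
x(N, D) = 20*N (x(N, D) = (N*4)*5 = (4*N)*5 = 20*N)
m(k) = 11 (m(k) = 16 - 5 = 11)
(-26982 + j) + m(93) = (-26982 + 29647) + 11 = 2665 + 11 = 2676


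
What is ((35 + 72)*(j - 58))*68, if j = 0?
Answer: -422008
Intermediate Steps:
((35 + 72)*(j - 58))*68 = ((35 + 72)*(0 - 58))*68 = (107*(-58))*68 = -6206*68 = -422008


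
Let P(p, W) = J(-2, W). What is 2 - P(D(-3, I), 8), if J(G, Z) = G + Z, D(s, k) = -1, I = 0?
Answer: -4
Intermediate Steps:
P(p, W) = -2 + W
2 - P(D(-3, I), 8) = 2 - (-2 + 8) = 2 - 1*6 = 2 - 6 = -4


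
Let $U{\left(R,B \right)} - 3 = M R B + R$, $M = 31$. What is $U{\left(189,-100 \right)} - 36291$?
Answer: $-621999$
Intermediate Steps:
$U{\left(R,B \right)} = 3 + R + 31 B R$ ($U{\left(R,B \right)} = 3 + \left(31 R B + R\right) = 3 + \left(31 B R + R\right) = 3 + \left(R + 31 B R\right) = 3 + R + 31 B R$)
$U{\left(189,-100 \right)} - 36291 = \left(3 + 189 + 31 \left(-100\right) 189\right) - 36291 = \left(3 + 189 - 585900\right) - 36291 = -585708 - 36291 = -621999$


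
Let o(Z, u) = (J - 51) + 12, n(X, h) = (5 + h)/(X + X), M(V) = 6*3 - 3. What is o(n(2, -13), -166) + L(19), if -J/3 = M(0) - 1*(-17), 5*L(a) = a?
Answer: -656/5 ≈ -131.20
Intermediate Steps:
L(a) = a/5
M(V) = 15 (M(V) = 18 - 3 = 15)
J = -96 (J = -3*(15 - 1*(-17)) = -3*(15 + 17) = -3*32 = -96)
n(X, h) = (5 + h)/(2*X) (n(X, h) = (5 + h)/((2*X)) = (5 + h)*(1/(2*X)) = (5 + h)/(2*X))
o(Z, u) = -135 (o(Z, u) = (-96 - 51) + 12 = -147 + 12 = -135)
o(n(2, -13), -166) + L(19) = -135 + (⅕)*19 = -135 + 19/5 = -656/5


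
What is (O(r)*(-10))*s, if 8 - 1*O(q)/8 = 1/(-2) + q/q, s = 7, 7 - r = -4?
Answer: -4200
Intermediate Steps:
r = 11 (r = 7 - 1*(-4) = 7 + 4 = 11)
O(q) = 60 (O(q) = 64 - 8*(1/(-2) + q/q) = 64 - 8*(1*(-½) + 1) = 64 - 8*(-½ + 1) = 64 - 8*½ = 64 - 4 = 60)
(O(r)*(-10))*s = (60*(-10))*7 = -600*7 = -4200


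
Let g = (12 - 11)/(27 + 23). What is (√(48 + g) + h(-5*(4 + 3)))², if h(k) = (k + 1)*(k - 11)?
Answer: 122307201/50 + 76636*√2/5 ≈ 2.4678e+6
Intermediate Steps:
g = 1/50 ≈ 0.020000
h(k) = (1 + k)*(-11 + k)
(√(48 + g) + h(-5*(4 + 3)))² = (√(48 + 1/50) + (-11 + (-5*(4 + 3))² - (-50)*(4 + 3)))² = (√(2401/50) + (-11 + (-5*7)² - (-50)*7))² = (49*√2/10 + (-11 + (-35)² - 10*(-35)))² = (49*√2/10 + (-11 + 1225 + 350))² = (49*√2/10 + 1564)² = (1564 + 49*√2/10)²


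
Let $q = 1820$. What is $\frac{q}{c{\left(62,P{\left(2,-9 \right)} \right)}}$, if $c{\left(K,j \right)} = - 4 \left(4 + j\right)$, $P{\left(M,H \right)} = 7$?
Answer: $- \frac{455}{11} \approx -41.364$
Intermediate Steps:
$c{\left(K,j \right)} = -16 - 4 j$
$\frac{q}{c{\left(62,P{\left(2,-9 \right)} \right)}} = \frac{1820}{-16 - 28} = \frac{1820}{-44} = 1820 \left(- \frac{1}{44}\right) = - \frac{455}{11}$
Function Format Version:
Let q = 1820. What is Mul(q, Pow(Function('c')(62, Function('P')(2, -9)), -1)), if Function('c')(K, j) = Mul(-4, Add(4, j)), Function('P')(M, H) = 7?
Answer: Rational(-455, 11) ≈ -41.364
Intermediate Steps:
Function('c')(K, j) = Add(-16, Mul(-4, j))
Mul(q, Pow(Function('c')(62, Function('P')(2, -9)), -1)) = Mul(1820, Pow(Add(-16, Mul(-4, 7)), -1)) = Mul(1820, Pow(Add(-16, -28), -1)) = Mul(1820, Pow(-44, -1)) = Mul(1820, Rational(-1, 44)) = Rational(-455, 11)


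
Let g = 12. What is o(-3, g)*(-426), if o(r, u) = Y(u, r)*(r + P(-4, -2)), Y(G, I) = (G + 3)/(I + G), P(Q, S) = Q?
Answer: 4970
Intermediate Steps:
Y(G, I) = (3 + G)/(G + I)
o(r, u) = (-4 + r)*(3 + u)/(r + u) (o(r, u) = ((3 + u)/(u + r))*(r - 4) = ((3 + u)/(r + u))*(-4 + r) = (-4 + r)*(3 + u)/(r + u))
o(-3, g)*(-426) = ((-4 - 3)*(3 + 12)/(-3 + 12))*(-426) = (-7*15/9)*(-426) = ((⅑)*(-7)*15)*(-426) = -35/3*(-426) = 4970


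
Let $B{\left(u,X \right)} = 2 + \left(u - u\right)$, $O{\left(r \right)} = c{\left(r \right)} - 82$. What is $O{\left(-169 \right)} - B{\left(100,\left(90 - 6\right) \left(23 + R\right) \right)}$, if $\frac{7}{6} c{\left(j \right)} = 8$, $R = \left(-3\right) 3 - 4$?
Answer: $- \frac{540}{7} \approx -77.143$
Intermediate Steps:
$R = -13$ ($R = -9 - 4 = -13$)
$c{\left(j \right)} = \frac{48}{7}$ ($c{\left(j \right)} = \frac{6}{7} \cdot 8 = \frac{48}{7}$)
$O{\left(r \right)} = - \frac{526}{7}$ ($O{\left(r \right)} = \frac{48}{7} - 82 = - \frac{526}{7}$)
$B{\left(u,X \right)} = 2$ ($B{\left(u,X \right)} = 2 + 0 = 2$)
$O{\left(-169 \right)} - B{\left(100,\left(90 - 6\right) \left(23 + R\right) \right)} = - \frac{526}{7} - 2 = - \frac{540}{7}$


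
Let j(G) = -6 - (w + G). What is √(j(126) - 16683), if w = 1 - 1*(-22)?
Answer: I*√16838 ≈ 129.76*I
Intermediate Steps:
w = 23 (w = 1 + 22 = 23)
j(G) = -29 - G (j(G) = -6 - (23 + G) = -6 + (-23 - G) = -29 - G)
√(j(126) - 16683) = √((-29 - 1*126) - 16683) = √((-29 - 126) - 16683) = √(-155 - 16683) = √(-16838) = I*√16838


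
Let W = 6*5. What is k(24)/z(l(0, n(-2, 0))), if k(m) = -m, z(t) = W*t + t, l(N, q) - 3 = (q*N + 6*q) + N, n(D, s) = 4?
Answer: -8/279 ≈ -0.028674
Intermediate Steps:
W = 30
l(N, q) = 3 + N + 6*q + N*q (l(N, q) = 3 + ((q*N + 6*q) + N) = 3 + ((N*q + 6*q) + N) = 3 + ((6*q + N*q) + N) = 3 + (N + 6*q + N*q) = 3 + N + 6*q + N*q)
z(t) = 31*t (z(t) = 30*t + t = 31*t)
k(24)/z(l(0, n(-2, 0))) = (-1*24)/((31*(3 + 0 + 6*4 + 0*4))) = -24*1/(31*(3 + 0 + 24 + 0)) = -24/(31*27) = -24/837 = -24*1/837 = -8/279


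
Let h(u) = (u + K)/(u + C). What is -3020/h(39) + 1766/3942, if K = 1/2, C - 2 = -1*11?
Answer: -357075443/155709 ≈ -2293.2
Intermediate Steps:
C = -9 (C = 2 - 1*11 = 2 - 11 = -9)
K = ½ ≈ 0.50000
h(u) = (½ + u)/(-9 + u) (h(u) = (u + ½)/(u - 9) = (½ + u)/(-9 + u))
-3020/h(39) + 1766/3942 = -3020*(-9 + 39)/(½ + 39) + 1766/3942 = -3020/((79/2)/30) + 1766*(1/3942) = -3020/((1/30)*(79/2)) + 883/1971 = -3020/79/60 + 883/1971 = -3020*60/79 + 883/1971 = -181200/79 + 883/1971 = -357075443/155709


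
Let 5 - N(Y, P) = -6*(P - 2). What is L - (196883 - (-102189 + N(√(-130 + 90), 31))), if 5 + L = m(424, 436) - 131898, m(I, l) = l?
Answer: -430360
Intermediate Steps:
N(Y, P) = -7 + 6*P (N(Y, P) = 5 - (-6)*(P - 2) = 5 - (-6)*(-2 + P) = 5 - (12 - 6*P) = 5 + (-12 + 6*P) = -7 + 6*P)
L = -131467 (L = -5 + (436 - 131898) = -5 - 131462 = -131467)
L - (196883 - (-102189 + N(√(-130 + 90), 31))) = -131467 - (196883 - (-102189 + (-7 + 6*31))) = -131467 - (196883 - (-102189 + (-7 + 186))) = -131467 - (196883 - (-102189 + 179)) = -131467 - (196883 - 1*(-102010)) = -131467 - (196883 + 102010) = -131467 - 1*298893 = -131467 - 298893 = -430360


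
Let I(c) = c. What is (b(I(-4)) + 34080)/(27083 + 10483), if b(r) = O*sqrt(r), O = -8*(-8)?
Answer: 5680/6261 + 64*I/18783 ≈ 0.9072 + 0.0034073*I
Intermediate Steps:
O = 64
b(r) = 64*sqrt(r)
(b(I(-4)) + 34080)/(27083 + 10483) = (64*sqrt(-4) + 34080)/(27083 + 10483) = (64*(2*I) + 34080)/37566 = (128*I + 34080)*(1/37566) = (34080 + 128*I)*(1/37566) = 5680/6261 + 64*I/18783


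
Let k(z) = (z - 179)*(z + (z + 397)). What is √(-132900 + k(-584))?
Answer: 3*√50597 ≈ 674.81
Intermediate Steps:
k(z) = (-179 + z)*(397 + 2*z) (k(z) = (-179 + z)*(z + (397 + z)) = (-179 + z)*(397 + 2*z))
√(-132900 + k(-584)) = √(-132900 + (-71063 + 2*(-584)² + 39*(-584))) = √(-132900 + (-71063 + 2*341056 - 22776)) = √(-132900 + (-71063 + 682112 - 22776)) = √(-132900 + 588273) = √455373 = 3*√50597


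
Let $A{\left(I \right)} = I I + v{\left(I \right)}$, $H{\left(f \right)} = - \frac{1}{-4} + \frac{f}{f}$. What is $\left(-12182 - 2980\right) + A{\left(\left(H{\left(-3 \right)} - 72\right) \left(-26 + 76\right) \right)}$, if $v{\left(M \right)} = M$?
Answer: $\frac{49980827}{4} \approx 1.2495 \cdot 10^{7}$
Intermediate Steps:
$H{\left(f \right)} = \frac{5}{4}$ ($H{\left(f \right)} = \left(-1\right) \left(- \frac{1}{4}\right) + 1 = \frac{1}{4} + 1 = \frac{5}{4}$)
$A{\left(I \right)} = I + I^{2}$ ($A{\left(I \right)} = I I + I = I^{2} + I = I + I^{2}$)
$\left(-12182 - 2980\right) + A{\left(\left(H{\left(-3 \right)} - 72\right) \left(-26 + 76\right) \right)} = \left(-12182 - 2980\right) + \left(\frac{5}{4} - 72\right) \left(-26 + 76\right) \left(1 + \left(\frac{5}{4} - 72\right) \left(-26 + 76\right)\right) = -15162 + \left(- \frac{283}{4}\right) 50 \left(1 - \frac{7075}{2}\right) = -15162 - \frac{7075 \left(1 - \frac{7075}{2}\right)}{2} = -15162 - - \frac{50041475}{4} = -15162 + \frac{50041475}{4} = \frac{49980827}{4}$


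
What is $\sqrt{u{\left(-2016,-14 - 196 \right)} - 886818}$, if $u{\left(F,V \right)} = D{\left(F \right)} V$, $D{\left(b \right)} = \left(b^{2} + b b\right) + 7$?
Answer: $4 i \sqrt{106742238} \approx 41326.0 i$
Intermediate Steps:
$D{\left(b \right)} = 7 + 2 b^{2}$ ($D{\left(b \right)} = \left(b^{2} + b^{2}\right) + 7 = 2 b^{2} + 7 = 7 + 2 b^{2}$)
$u{\left(F,V \right)} = V \left(7 + 2 F^{2}\right)$ ($u{\left(F,V \right)} = \left(7 + 2 F^{2}\right) V = V \left(7 + 2 F^{2}\right)$)
$\sqrt{u{\left(-2016,-14 - 196 \right)} - 886818} = \sqrt{\left(-14 - 196\right) \left(7 + 2 \left(-2016\right)^{2}\right) - 886818} = \sqrt{\left(-14 - 196\right) \left(7 + 2 \cdot 4064256\right) - 886818} = \sqrt{- 210 \left(7 + 8128512\right) - 886818} = \sqrt{\left(-210\right) 8128519 - 886818} = \sqrt{-1706988990 - 886818} = \sqrt{-1707875808} = 4 i \sqrt{106742238}$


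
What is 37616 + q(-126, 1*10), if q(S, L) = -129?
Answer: 37487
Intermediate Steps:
37616 + q(-126, 1*10) = 37616 - 129 = 37487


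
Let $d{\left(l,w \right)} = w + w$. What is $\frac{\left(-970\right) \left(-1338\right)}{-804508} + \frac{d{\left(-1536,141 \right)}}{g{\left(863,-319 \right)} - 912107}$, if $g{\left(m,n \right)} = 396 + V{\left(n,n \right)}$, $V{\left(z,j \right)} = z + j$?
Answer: $- \frac{296082036099}{183498017323} \approx -1.6135$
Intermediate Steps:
$d{\left(l,w \right)} = 2 w$
$V{\left(z,j \right)} = j + z$
$g{\left(m,n \right)} = 396 + 2 n$ ($g{\left(m,n \right)} = 396 + \left(n + n\right) = 396 + 2 n$)
$\frac{\left(-970\right) \left(-1338\right)}{-804508} + \frac{d{\left(-1536,141 \right)}}{g{\left(863,-319 \right)} - 912107} = \frac{\left(-970\right) \left(-1338\right)}{-804508} + \frac{2 \cdot 141}{\left(396 + 2 \left(-319\right)\right) - 912107} = 1297860 \left(- \frac{1}{804508}\right) + \frac{282}{\left(396 - 638\right) - 912107} = - \frac{324465}{201127} + \frac{282}{-242 - 912107} = - \frac{324465}{201127} + \frac{282}{-912349} = - \frac{324465}{201127} + 282 \left(- \frac{1}{912349}\right) = - \frac{324465}{201127} - \frac{282}{912349} = - \frac{296082036099}{183498017323}$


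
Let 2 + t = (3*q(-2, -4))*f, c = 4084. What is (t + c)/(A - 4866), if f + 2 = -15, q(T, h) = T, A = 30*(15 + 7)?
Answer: -2092/2103 ≈ -0.99477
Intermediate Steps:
A = 660 (A = 30*22 = 660)
f = -17 (f = -2 - 15 = -17)
t = 100 (t = -2 + (3*(-2))*(-17) = -2 - 6*(-17) = -2 + 102 = 100)
(t + c)/(A - 4866) = (100 + 4084)/(660 - 4866) = 4184/(-4206) = 4184*(-1/4206) = -2092/2103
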